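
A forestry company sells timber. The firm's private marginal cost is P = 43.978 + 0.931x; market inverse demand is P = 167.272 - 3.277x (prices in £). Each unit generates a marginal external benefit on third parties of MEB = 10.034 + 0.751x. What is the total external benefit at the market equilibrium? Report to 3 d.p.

£616.356

Market equilibrium (private): 43.978 + 0.931x = 167.272 - 3.277x → x_m = 29.2999.
Total external benefit = ∫₀^{x_m} (10.034 + 0.751x) dx = 10.034×29.2999 + ½×0.751×29.2999² = 616.3560.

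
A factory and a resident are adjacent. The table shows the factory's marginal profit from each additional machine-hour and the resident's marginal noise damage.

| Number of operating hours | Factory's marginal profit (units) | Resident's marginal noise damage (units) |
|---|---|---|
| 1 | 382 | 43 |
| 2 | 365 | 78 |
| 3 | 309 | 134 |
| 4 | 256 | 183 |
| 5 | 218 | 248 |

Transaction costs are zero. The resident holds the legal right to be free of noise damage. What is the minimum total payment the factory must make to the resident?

Efficient level: marginal profit ≥ marginal noise damage through level 4, so k* = 4.
With the resident holding the right, the factory must at least compensate total damage at k*: 43 + 78 + 134 + 183 = 438.

438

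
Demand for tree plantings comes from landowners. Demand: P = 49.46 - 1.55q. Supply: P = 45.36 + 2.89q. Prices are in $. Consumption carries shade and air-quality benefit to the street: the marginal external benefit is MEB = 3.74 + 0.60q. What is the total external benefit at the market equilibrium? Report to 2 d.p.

$3.71

Market equilibrium (private): 45.36 + 2.89q = 49.46 - 1.55q → q_m = 0.9234.
Total external benefit = ∫₀^{q_m} (3.74 + 0.60q) dq = 3.74×0.9234 + ½×0.60×0.9234² = 3.7093.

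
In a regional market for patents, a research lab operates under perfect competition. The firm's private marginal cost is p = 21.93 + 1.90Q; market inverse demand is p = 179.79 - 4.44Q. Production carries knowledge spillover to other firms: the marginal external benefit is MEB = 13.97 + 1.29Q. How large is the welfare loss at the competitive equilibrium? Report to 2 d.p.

DWL = 210.32

Market equilibrium (private): 21.93 + 1.90Q = 179.79 - 4.44Q → Q_m = 24.8991.
Social marginal cost = private MC − MEB = 7.96 + 0.61Q.
Set SMC = demand: 7.96 + 0.61Q = 179.79 - 4.44Q → Q* = 34.0257.
The loss is the area between SMC and demand from Q* to Q_m; with linear curves that's a triangle of height MEB(Q_m).
DWL = ½ × 9.1266 × 46.0898 = 210.3216.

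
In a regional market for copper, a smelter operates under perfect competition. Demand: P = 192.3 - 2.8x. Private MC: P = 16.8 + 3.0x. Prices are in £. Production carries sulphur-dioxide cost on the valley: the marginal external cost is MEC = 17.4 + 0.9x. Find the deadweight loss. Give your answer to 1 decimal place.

Market equilibrium (private): 16.8 + 3.0x = 192.3 - 2.8x → x_m = 30.2586.
Social marginal cost = private MC + MEC = 34.2 + 3.9x.
Set SMC = demand: 34.2 + 3.9x = 192.3 - 2.8x → x* = 23.5970.
Between x* and x_m the wedge SMC − demand runs linearly from 0 to MEC(x_m), so the loss is a triangle.
DWL = ½ × 6.6616 × 44.6328 = 148.6629.

DWL = £148.7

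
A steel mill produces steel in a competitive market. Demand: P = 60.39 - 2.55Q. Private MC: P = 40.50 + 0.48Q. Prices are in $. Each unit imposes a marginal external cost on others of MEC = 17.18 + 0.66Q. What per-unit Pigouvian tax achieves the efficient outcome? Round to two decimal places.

tax = $17.66 per unit

Social marginal cost = private MC + MEC = 57.68 + 1.14Q.
Set SMC = demand: 57.68 + 1.14Q = 60.39 - 2.55Q → Q* = 0.7344.
The Pigouvian tax equals MEC at Q*: 17.18 + 0.66×0.7344 = 17.6647.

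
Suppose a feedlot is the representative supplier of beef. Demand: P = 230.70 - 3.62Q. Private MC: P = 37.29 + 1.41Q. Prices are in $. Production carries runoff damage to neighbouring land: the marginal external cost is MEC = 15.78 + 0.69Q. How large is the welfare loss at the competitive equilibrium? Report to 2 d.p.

Market equilibrium (private): 37.29 + 1.41Q = 230.70 - 3.62Q → Q_m = 38.4513.
Social marginal cost = private MC + MEC = 53.07 + 2.10Q.
Set SMC = demand: 53.07 + 2.10Q = 230.70 - 3.62Q → Q* = 31.0542.
Height of the DWL triangle at Q_m is SMC(Q_m) − demand(Q_m) = MEC(Q_m) = 42.3114.
DWL = ½ × 7.3971 × 42.3114 = 156.4908.

DWL = $156.49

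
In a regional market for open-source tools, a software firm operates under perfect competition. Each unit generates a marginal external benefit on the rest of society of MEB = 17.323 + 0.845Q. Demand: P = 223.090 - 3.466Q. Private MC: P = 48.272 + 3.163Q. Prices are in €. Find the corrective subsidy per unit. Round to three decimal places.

subsidy = €45.393 per unit

Social marginal cost = private MC − MEB = 30.949 + 2.318Q.
Set SMC = demand: 30.949 + 2.318Q = 223.090 - 3.466Q → Q* = 33.2194.
The Pigouvian subsidy equals MEB at Q*: 17.323 + 0.845×33.2194 = 45.3934.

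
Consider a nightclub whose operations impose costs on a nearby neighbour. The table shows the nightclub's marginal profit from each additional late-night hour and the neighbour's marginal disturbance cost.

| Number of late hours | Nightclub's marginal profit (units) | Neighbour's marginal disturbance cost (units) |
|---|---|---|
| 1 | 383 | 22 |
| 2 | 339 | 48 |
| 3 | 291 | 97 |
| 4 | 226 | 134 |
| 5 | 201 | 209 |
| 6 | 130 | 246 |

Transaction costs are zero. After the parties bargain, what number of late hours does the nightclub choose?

Bargaining reaches the level where marginal profit last exceeds marginal disturbance cost.
That holds through level 4 (226 ≥ 134) but not at 5 (201 < 209).

4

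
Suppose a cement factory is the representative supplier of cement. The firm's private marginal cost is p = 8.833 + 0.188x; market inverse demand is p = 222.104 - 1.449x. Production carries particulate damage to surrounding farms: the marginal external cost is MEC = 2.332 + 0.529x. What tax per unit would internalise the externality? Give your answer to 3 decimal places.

tax = 53.849 per unit

Social marginal cost = private MC + MEC = 11.165 + 0.717x.
Set SMC = demand: 11.165 + 0.717x = 222.104 - 1.449x → x* = 97.3864.
The Pigouvian tax equals MEC at x*: 2.332 + 0.529×97.3864 = 53.8494.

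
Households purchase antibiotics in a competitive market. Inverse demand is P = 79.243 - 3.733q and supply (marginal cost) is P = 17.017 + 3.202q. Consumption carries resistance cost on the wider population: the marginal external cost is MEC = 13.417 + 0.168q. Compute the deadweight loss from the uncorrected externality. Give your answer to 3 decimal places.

DWL = 15.679

Market equilibrium (private): 17.017 + 3.202q = 79.243 - 3.733q → q_m = 8.9727.
Social marginal benefit = demand − MEC = 65.826 - 3.901q.
Set SMB = MC: 65.826 - 3.901q = 17.017 + 3.202q → q* = 6.8716.
The loss is the area between SMB and MC from q* to q_m; with linear curves that's a triangle of height MEC(q_m).
DWL = ½ × 2.1011 × 14.9244 = 15.6788.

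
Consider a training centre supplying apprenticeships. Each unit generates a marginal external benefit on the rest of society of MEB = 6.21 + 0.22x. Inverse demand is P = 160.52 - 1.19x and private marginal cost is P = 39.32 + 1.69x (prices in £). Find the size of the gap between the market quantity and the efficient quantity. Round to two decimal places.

Market equilibrium (private): 39.32 + 1.69x = 160.52 - 1.19x → x_m = 42.0833.
Social marginal cost = private MC − MEB = 33.11 + 1.47x.
Set SMC = demand: 33.11 + 1.47x = 160.52 - 1.19x → x* = 47.8985.
Gap = |42.0833 − 47.8985| = 5.8152.

5.82 units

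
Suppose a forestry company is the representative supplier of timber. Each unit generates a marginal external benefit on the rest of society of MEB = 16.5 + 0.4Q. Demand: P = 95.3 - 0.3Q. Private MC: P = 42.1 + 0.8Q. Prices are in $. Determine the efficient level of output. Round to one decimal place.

Social marginal cost = private MC − MEB = 25.6 + 0.4Q.
Set SMC = demand: 25.6 + 0.4Q = 95.3 - 0.3Q → Q* = 99.5714.

Q* = 99.6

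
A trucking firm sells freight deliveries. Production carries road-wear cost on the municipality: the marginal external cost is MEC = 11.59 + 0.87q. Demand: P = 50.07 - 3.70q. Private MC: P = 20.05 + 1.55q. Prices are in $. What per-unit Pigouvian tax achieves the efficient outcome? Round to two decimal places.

tax = $14.21 per unit

Social marginal cost = private MC + MEC = 31.64 + 2.42q.
Set SMC = demand: 31.64 + 2.42q = 50.07 - 3.70q → q* = 3.0114.
The Pigouvian tax equals MEC at q*: 11.59 + 0.87×3.0114 = 14.2099.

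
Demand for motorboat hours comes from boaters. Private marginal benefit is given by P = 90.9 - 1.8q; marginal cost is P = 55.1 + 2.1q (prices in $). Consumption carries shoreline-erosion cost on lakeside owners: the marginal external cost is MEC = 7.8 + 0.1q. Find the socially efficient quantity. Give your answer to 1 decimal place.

Social marginal benefit = demand − MEC = 83.1 - 1.9q.
Set SMB = MC: 83.1 - 1.9q = 55.1 + 2.1q → q* = 7.0000.

q* = 7.0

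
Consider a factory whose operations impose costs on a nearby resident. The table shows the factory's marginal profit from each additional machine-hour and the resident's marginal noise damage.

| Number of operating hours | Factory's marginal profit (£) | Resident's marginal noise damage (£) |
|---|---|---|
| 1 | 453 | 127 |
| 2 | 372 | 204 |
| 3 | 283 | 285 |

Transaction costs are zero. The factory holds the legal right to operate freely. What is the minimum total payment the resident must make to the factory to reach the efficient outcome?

Left alone the factory would choose level 3 (marginal profit stays positive).
Efficient level: k* = 2 (marginal profit ≥ marginal noise damage through 2).
The resident must at least cover the factory's forgone profit from cutting 3→2: 283 = 283.

£283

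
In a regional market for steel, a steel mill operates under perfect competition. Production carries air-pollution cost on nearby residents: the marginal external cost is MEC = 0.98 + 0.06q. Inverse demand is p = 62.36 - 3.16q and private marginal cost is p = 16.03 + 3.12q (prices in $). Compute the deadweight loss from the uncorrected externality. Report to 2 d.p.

DWL = $0.16

Market equilibrium (private): 16.03 + 3.12q = 62.36 - 3.16q → q_m = 7.3774.
Social marginal cost = private MC + MEC = 17.01 + 3.18q.
Set SMC = demand: 17.01 + 3.18q = 62.36 - 3.16q → q* = 7.1530.
The loss is the area between SMC and demand from q* to q_m; with linear curves that's a triangle of height MEC(q_m).
DWL = ½ × 0.2244 × 1.4226 = 0.1596.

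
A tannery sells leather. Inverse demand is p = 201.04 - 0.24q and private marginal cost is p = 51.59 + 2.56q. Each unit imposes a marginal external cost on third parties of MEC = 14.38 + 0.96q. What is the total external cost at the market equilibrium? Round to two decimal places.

Market equilibrium (private): 51.59 + 2.56q = 201.04 - 0.24q → q_m = 53.3750.
Total external cost = ∫₀^{q_m} (14.38 + 0.96q) dq = 14.38×53.3750 + ½×0.96×53.3750² = 2135.0000.

2135.00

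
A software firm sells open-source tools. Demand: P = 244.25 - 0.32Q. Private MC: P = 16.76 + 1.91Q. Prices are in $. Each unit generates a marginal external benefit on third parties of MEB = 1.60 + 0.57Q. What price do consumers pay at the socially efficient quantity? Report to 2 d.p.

P = $200.09

Social marginal cost = private MC − MEB = 15.16 + 1.34Q.
Set SMC = demand: 15.16 + 1.34Q = 244.25 - 0.32Q → Q* = 138.0060.
Consumer price on the demand curve at Q*: 244.25 − 0.32×138.0060 = 200.0881.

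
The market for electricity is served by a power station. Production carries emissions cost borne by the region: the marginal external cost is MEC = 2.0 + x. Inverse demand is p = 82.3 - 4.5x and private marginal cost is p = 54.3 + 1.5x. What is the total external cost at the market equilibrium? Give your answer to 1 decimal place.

20.2

Market equilibrium (private): 54.3 + 1.5x = 82.3 - 4.5x → x_m = 4.6667.
Total external cost = ∫₀^{x_m} (2.0 + 1.0x) dx = 2.0×4.6667 + ½×1.0×4.6667² = 20.2224.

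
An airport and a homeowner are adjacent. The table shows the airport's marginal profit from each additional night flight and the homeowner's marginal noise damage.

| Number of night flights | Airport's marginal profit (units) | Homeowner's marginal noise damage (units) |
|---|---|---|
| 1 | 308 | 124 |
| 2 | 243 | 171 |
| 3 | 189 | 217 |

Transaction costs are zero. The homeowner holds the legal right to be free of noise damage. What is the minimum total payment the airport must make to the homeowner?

Efficient level: marginal profit ≥ marginal noise damage through level 2, so k* = 2.
With the homeowner holding the right, the airport must at least compensate total damage at k*: 124 + 171 = 295.

295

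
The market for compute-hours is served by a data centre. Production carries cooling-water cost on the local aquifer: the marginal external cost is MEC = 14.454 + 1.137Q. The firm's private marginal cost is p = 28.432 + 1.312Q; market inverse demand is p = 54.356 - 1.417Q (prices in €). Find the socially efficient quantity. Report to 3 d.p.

Social marginal cost = private MC + MEC = 42.886 + 2.449Q.
Set SMC = demand: 42.886 + 2.449Q = 54.356 - 1.417Q → Q* = 2.9669.

Q* = 2.967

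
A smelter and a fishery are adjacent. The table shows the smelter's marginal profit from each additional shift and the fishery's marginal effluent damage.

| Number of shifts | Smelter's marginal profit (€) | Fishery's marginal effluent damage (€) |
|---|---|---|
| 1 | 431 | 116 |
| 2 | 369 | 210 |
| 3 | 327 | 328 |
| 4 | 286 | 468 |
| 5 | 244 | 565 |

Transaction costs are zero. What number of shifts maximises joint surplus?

2

Bargaining reaches the level where marginal profit last exceeds marginal effluent damage.
That holds through level 2 (369 ≥ 210) but not at 3 (327 < 328).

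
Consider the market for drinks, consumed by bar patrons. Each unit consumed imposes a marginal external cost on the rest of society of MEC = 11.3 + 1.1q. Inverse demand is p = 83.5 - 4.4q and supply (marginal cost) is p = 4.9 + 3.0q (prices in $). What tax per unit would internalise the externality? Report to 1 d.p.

Social marginal benefit = demand − MEC = 72.2 - 5.5q.
Set SMB = MC: 72.2 - 5.5q = 4.9 + 3.0q → q* = 7.9176.
The Pigouvian tax equals MEC at q*: 11.3 + 1.1×7.9176 = 20.0094.

tax = $20.0 per unit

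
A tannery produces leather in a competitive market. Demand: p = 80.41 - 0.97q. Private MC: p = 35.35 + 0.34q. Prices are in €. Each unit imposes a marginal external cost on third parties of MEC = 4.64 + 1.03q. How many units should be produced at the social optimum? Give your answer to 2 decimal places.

Social marginal cost = private MC + MEC = 39.99 + 1.37q.
Set SMC = demand: 39.99 + 1.37q = 80.41 - 0.97q → q* = 17.2735.

q* = 17.27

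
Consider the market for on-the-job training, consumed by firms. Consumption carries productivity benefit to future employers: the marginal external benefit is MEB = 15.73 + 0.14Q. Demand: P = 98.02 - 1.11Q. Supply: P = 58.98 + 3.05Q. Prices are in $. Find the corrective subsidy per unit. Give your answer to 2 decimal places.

Social marginal benefit = demand + MEB = 113.75 - 0.97Q.
Set SMB = MC: 113.75 - 0.97Q = 58.98 + 3.05Q → Q* = 13.6244.
The Pigouvian subsidy equals MEB at Q*: 15.73 + 0.14×13.6244 = 17.6374.

subsidy = $17.64 per unit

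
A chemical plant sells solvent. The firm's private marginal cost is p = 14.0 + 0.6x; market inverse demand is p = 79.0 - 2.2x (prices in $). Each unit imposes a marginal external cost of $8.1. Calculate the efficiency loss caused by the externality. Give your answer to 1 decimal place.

Market equilibrium (private): 14.0 + 0.6x = 79.0 - 2.2x → x_m = 23.2143.
Social marginal cost = private MC + MEC = 22.1 + 0.6x.
Set SMC = demand: 22.1 + 0.6x = 79.0 - 2.2x → x* = 20.3214.
Between x* and x_m the wedge SMC − demand runs linearly from 0 to MEC(x_m), so the loss is a triangle.
DWL = ½ × 2.8929 × 8.1000 = 11.7162.

DWL = $11.7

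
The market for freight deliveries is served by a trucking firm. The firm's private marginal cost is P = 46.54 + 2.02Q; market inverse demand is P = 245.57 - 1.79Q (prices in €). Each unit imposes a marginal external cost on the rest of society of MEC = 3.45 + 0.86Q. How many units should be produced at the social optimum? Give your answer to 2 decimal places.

Social marginal cost = private MC + MEC = 49.99 + 2.88Q.
Set SMC = demand: 49.99 + 2.88Q = 245.57 - 1.79Q → Q* = 41.8801.

Q* = 41.88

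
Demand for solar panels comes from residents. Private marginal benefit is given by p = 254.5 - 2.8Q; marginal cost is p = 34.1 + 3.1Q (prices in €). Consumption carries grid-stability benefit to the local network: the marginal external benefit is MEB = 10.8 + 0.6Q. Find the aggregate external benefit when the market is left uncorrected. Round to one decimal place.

Market equilibrium (private): 34.1 + 3.1Q = 254.5 - 2.8Q → Q_m = 37.3559.
Total external benefit = ∫₀^{Q_m} (10.8 + 0.6Q) dQ = 10.8×37.3559 + ½×0.6×37.3559² = 822.0827.

€822.1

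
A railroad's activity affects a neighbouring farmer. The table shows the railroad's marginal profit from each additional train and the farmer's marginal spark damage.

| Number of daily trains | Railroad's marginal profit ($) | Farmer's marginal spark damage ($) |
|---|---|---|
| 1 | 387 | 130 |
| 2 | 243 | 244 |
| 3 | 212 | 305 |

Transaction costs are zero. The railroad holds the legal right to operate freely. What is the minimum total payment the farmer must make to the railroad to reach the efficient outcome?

Left alone the railroad would choose level 3 (marginal profit stays positive).
Efficient level: k* = 1 (marginal profit ≥ marginal spark damage through 1).
The farmer must at least cover the railroad's forgone profit from cutting 3→1: 243 + 212 = 455.

$455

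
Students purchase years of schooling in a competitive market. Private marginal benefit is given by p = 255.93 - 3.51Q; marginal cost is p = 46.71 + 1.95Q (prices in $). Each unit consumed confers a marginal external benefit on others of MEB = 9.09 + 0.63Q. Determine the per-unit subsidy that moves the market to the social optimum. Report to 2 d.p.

subsidy = $37.57 per unit

Social marginal benefit = demand + MEB = 265.02 - 2.88Q.
Set SMB = MC: 265.02 - 2.88Q = 46.71 + 1.95Q → Q* = 45.1988.
The Pigouvian subsidy equals MEB at Q*: 9.09 + 0.63×45.1988 = 37.5652.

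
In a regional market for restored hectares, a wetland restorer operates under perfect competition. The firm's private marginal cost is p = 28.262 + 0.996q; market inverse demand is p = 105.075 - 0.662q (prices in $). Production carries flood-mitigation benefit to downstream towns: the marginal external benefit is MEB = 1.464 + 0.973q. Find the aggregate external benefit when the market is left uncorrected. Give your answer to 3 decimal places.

Market equilibrium (private): 28.262 + 0.996q = 105.075 - 0.662q → q_m = 46.3287.
Total external benefit = ∫₀^{q_m} (1.464 + 0.973q) dq = 1.464×46.3287 + ½×0.973×46.3287² = 1112.0237.

$1112.024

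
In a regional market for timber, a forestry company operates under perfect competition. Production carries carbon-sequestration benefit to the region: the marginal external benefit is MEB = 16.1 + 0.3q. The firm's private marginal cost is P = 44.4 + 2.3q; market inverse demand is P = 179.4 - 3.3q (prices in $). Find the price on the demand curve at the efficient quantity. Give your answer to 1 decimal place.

P = $85.3

Social marginal cost = private MC − MEB = 28.3 + 2.0q.
Set SMC = demand: 28.3 + 2.0q = 179.4 - 3.3q → q* = 28.5094.
Consumer price on the demand curve at q*: 179.4 − 3.3×28.5094 = 85.3190.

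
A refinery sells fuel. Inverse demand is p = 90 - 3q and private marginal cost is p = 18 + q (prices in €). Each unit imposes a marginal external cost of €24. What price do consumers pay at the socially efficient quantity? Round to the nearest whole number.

P = €54

Social marginal cost = private MC + MEC = 42 + q.
Set SMC = demand: 42 + q = 90 - 3q → q* = 12.0000.
Consumer price on the demand curve at q*: 90 − 3×12.0000 = 54.0000.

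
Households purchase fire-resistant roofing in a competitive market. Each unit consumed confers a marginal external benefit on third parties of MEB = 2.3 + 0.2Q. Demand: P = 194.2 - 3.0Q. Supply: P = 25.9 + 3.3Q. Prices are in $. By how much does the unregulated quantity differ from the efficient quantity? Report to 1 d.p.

1.3 units

Market equilibrium (private): 25.9 + 3.3Q = 194.2 - 3.0Q → Q_m = 26.7143.
Social marginal benefit = demand + MEB = 196.5 - 2.8Q.
Set SMB = MC: 196.5 - 2.8Q = 25.9 + 3.3Q → Q* = 27.9672.
Gap = |26.7143 − 27.9672| = 1.2529.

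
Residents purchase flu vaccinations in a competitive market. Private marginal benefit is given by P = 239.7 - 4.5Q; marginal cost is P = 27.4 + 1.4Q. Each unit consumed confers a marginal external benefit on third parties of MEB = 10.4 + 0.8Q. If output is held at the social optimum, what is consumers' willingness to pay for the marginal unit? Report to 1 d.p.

P = 43.2

Social marginal benefit = demand + MEB = 250.1 - 3.7Q.
Set SMB = MC: 250.1 - 3.7Q = 27.4 + 1.4Q → Q* = 43.6667.
Consumer price on the demand curve at Q*: 239.7 − 4.5×43.6667 = 43.1999.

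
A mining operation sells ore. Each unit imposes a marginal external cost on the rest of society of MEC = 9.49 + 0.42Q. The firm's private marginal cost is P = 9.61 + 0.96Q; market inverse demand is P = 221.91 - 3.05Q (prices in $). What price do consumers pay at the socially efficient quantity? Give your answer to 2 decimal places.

Social marginal cost = private MC + MEC = 19.10 + 1.38Q.
Set SMC = demand: 19.10 + 1.38Q = 221.91 - 3.05Q → Q* = 45.7810.
Consumer price on the demand curve at Q*: 221.91 − 3.05×45.7810 = 82.2780.

P = $82.28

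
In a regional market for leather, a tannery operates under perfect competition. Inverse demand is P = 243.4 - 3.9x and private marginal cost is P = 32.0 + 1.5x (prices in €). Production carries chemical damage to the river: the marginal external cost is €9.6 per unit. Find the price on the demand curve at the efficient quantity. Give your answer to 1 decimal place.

P = €97.7

Social marginal cost = private MC + MEC = 41.6 + 1.5x.
Set SMC = demand: 41.6 + 1.5x = 243.4 - 3.9x → x* = 37.3704.
Consumer price on the demand curve at x*: 243.4 − 3.9×37.3704 = 97.6554.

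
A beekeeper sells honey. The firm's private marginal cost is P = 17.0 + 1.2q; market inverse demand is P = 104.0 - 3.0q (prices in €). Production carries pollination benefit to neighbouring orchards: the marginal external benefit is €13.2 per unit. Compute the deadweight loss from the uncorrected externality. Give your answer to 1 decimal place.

DWL = €20.7

Market equilibrium (private): 17.0 + 1.2q = 104.0 - 3.0q → q_m = 20.7143.
Social marginal cost = private MC − MEB = 3.8 + 1.2q.
Set SMC = demand: 3.8 + 1.2q = 104.0 - 3.0q → q* = 23.8571.
Height of the DWL triangle at q_m is demand(q_m) − SMC(q_m) = MEB(q_m) = 13.2000.
DWL = ½ × 3.1428 × 13.2000 = 20.7425.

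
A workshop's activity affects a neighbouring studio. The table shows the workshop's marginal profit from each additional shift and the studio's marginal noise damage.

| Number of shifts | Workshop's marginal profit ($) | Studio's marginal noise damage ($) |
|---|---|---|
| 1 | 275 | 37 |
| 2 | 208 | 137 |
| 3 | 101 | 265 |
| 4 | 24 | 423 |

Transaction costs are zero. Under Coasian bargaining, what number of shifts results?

2

Bargaining reaches the level where marginal profit last exceeds marginal noise damage.
That holds through level 2 (208 ≥ 137) but not at 3 (101 < 265).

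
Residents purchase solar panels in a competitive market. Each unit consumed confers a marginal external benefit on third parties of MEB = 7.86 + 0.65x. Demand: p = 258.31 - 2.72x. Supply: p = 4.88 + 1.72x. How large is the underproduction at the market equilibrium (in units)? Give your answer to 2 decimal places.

Market equilibrium (private): 4.88 + 1.72x = 258.31 - 2.72x → x_m = 57.0788.
Social marginal benefit = demand + MEB = 266.17 - 2.07x.
Set SMB = MC: 266.17 - 2.07x = 4.88 + 1.72x → x* = 68.9420.
Gap = |57.0788 − 68.9420| = 11.8632.

11.86 units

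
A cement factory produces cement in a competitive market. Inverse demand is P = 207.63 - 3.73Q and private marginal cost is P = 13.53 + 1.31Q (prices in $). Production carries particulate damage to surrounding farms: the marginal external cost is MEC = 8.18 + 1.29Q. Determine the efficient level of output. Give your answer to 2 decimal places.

Q* = 29.37

Social marginal cost = private MC + MEC = 21.71 + 2.60Q.
Set SMC = demand: 21.71 + 2.60Q = 207.63 - 3.73Q → Q* = 29.3712.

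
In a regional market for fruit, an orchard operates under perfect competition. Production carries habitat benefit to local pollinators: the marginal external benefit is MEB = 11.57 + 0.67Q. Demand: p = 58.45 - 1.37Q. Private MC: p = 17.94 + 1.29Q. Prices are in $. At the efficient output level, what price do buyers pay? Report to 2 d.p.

P = $22.60

Social marginal cost = private MC − MEB = 6.37 + 0.62Q.
Set SMC = demand: 6.37 + 0.62Q = 58.45 - 1.37Q → Q* = 26.1709.
Consumer price on the demand curve at Q*: 58.45 − 1.37×26.1709 = 22.5959.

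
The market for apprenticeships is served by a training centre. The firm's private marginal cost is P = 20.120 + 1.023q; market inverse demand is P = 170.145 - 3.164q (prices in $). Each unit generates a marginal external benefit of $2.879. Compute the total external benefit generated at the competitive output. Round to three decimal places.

Market equilibrium (private): 20.120 + 1.023q = 170.145 - 3.164q → q_m = 35.8311.
Total external benefit = MEB × q_m = 2.879 × 35.8311 = 103.1577.

$103.158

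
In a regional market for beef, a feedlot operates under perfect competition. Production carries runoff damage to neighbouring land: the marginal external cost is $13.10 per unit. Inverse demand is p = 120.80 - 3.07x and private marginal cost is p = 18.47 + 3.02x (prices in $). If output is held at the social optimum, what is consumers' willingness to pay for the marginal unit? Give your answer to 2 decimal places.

Social marginal cost = private MC + MEC = 31.57 + 3.02x.
Set SMC = demand: 31.57 + 3.02x = 120.80 - 3.07x → x* = 14.6519.
Consumer price on the demand curve at x*: 120.80 − 3.07×14.6519 = 75.8187.

P = $75.82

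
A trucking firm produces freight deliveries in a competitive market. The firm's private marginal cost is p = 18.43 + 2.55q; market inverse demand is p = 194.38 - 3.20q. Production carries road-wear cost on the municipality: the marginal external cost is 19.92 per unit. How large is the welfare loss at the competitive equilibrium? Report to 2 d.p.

DWL = 34.50

Market equilibrium (private): 18.43 + 2.55q = 194.38 - 3.20q → q_m = 30.6000.
Social marginal cost = private MC + MEC = 38.35 + 2.55q.
Set SMC = demand: 38.35 + 2.55q = 194.38 - 3.20q → q* = 27.1357.
Height of the DWL triangle at q_m is SMC(q_m) − demand(q_m) = MEC(q_m) = 19.9200.
DWL = ½ × 3.4643 × 19.9200 = 34.5044.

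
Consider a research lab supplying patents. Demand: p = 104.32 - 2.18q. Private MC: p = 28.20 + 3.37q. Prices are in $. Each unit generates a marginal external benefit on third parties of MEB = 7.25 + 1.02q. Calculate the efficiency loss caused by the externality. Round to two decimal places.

Market equilibrium (private): 28.20 + 3.37q = 104.32 - 2.18q → q_m = 13.7153.
Social marginal cost = private MC − MEB = 20.95 + 2.35q.
Set SMC = demand: 20.95 + 2.35q = 104.32 - 2.18q → q* = 18.4040.
Between q* and q_m the wedge demand − SMC runs linearly from 0 to MEB(q_m), so the loss is a triangle.
DWL = ½ × 4.6887 × 21.2396 = 49.7931.

DWL = $49.79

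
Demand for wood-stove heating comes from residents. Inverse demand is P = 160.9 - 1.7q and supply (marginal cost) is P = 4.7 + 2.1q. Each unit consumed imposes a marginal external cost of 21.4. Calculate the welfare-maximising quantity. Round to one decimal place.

q* = 35.5

Social marginal benefit = demand − MEC = 139.5 - 1.7q.
Set SMB = MC: 139.5 - 1.7q = 4.7 + 2.1q → q* = 35.4737.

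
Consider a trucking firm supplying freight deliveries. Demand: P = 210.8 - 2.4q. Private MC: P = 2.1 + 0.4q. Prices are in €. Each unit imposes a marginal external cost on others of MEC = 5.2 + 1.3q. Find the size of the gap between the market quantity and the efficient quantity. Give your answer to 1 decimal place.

Market equilibrium (private): 2.1 + 0.4q = 210.8 - 2.4q → q_m = 74.5357.
Social marginal cost = private MC + MEC = 7.3 + 1.7q.
Set SMC = demand: 7.3 + 1.7q = 210.8 - 2.4q → q* = 49.6341.
Gap = |74.5357 − 49.6341| = 24.9016.

24.9 units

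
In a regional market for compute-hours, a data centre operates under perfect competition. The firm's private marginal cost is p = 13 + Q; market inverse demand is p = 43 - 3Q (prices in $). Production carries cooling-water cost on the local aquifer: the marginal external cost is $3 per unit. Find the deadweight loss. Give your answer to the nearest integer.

Market equilibrium (private): 13 + Q = 43 - 3Q → Q_m = 7.5000.
Social marginal cost = private MC + MEC = 16 + Q.
Set SMC = demand: 16 + Q = 43 - 3Q → Q* = 6.7500.
The loss is the area between SMC and demand from Q* to Q_m; with linear curves that's a triangle of height MEC(Q_m).
DWL = ½ × 0.7500 × 3.0000 = 1.1250.

DWL = $1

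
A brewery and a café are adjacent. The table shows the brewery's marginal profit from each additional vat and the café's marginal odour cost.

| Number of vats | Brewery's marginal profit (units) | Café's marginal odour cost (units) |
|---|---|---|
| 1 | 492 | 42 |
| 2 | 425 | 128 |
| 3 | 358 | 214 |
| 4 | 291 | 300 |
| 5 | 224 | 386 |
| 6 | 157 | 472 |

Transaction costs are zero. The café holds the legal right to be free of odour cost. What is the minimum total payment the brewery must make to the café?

Efficient level: marginal profit ≥ marginal odour cost through level 3, so k* = 3.
With the café holding the right, the brewery must at least compensate total damage at k*: 42 + 128 + 214 = 384.

384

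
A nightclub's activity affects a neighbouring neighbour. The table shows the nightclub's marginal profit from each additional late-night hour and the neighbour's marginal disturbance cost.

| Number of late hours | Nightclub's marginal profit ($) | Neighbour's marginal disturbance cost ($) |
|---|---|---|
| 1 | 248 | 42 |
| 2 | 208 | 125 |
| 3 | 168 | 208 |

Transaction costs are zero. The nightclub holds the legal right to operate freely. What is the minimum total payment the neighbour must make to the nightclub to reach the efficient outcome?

$168

Left alone the nightclub would choose level 3 (marginal profit stays positive).
Efficient level: k* = 2 (marginal profit ≥ marginal disturbance cost through 2).
The neighbour must at least cover the nightclub's forgone profit from cutting 3→2: 168 = 168.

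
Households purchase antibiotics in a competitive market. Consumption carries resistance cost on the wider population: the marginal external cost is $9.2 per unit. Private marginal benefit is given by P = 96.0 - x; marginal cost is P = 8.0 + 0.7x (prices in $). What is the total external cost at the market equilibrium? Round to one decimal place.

Market equilibrium (private): 8.0 + 0.7x = 96.0 - x → x_m = 51.7647.
Total external cost = MEC × x_m = 9.2 × 51.7647 = 476.2352.

$476.2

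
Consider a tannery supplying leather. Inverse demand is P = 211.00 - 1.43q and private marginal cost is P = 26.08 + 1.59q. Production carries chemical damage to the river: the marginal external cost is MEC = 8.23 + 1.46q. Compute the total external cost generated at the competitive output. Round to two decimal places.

3240.95

Market equilibrium (private): 26.08 + 1.59q = 211.00 - 1.43q → q_m = 61.2318.
Total external cost = ∫₀^{q_m} (8.23 + 1.46q) dq = 8.23×61.2318 + ½×1.46×61.2318² = 3240.9510.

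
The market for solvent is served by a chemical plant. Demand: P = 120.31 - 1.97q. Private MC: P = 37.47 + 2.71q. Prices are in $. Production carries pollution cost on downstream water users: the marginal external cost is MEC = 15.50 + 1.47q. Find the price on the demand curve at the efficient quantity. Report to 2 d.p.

Social marginal cost = private MC + MEC = 52.97 + 4.18q.
Set SMC = demand: 52.97 + 4.18q = 120.31 - 1.97q → q* = 10.9496.
Consumer price on the demand curve at q*: 120.31 − 1.97×10.9496 = 98.7393.

P = $98.74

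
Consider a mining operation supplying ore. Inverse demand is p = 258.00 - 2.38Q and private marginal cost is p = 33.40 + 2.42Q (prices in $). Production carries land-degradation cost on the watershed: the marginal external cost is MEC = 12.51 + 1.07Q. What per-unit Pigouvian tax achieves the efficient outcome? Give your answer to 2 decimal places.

tax = $51.17 per unit

Social marginal cost = private MC + MEC = 45.91 + 3.49Q.
Set SMC = demand: 45.91 + 3.49Q = 258.00 - 2.38Q → Q* = 36.1312.
The Pigouvian tax equals MEC at Q*: 12.51 + 1.07×36.1312 = 51.1704.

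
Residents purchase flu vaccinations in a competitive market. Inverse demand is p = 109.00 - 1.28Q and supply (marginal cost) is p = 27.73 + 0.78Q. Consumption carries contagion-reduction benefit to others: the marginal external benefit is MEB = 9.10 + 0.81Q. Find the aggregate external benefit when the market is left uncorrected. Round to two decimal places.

Market equilibrium (private): 27.73 + 0.78Q = 109.00 - 1.28Q → Q_m = 39.4515.
Total external benefit = ∫₀^{Q_m} (9.10 + 0.81Q) dQ = 9.10×39.4515 + ½×0.81×39.4515² = 989.3591.

989.36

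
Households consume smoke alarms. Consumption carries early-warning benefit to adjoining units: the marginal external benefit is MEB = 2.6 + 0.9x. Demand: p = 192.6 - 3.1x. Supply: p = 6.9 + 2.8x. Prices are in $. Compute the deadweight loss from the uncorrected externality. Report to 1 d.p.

Market equilibrium (private): 6.9 + 2.8x = 192.6 - 3.1x → x_m = 31.4746.
Social marginal benefit = demand + MEB = 195.2 - 2.2x.
Set SMB = MC: 195.2 - 2.2x = 6.9 + 2.8x → x* = 37.6600.
The welfare-loss triangle has base |x_m − x*| and height MEB(x_m) (the vertical gap between SMB and MC is zero at x* and MEB at x_m).
DWL = ½ × 6.1854 × 30.9271 = 95.6482.

DWL = $95.6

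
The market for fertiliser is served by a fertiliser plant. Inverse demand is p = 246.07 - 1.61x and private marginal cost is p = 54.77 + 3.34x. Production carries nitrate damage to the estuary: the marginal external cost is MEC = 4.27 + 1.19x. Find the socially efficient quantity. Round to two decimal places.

Social marginal cost = private MC + MEC = 59.04 + 4.53x.
Set SMC = demand: 59.04 + 4.53x = 246.07 - 1.61x → x* = 30.4609.

x* = 30.46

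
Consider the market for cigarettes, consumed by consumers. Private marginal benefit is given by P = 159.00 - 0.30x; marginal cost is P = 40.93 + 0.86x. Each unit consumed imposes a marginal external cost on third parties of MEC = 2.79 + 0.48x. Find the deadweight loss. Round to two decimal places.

DWL = 813.22

Market equilibrium (private): 40.93 + 0.86x = 159.00 - 0.30x → x_m = 101.7845.
Social marginal benefit = demand − MEC = 156.21 - 0.78x.
Set SMB = MC: 156.21 - 0.78x = 40.93 + 0.86x → x* = 70.2927.
Height of the DWL triangle at x_m is MC(x_m) − SMB(x_m) = MEC(x_m) = 51.6466.
DWL = ½ × 31.4918 × 51.6466 = 813.2222.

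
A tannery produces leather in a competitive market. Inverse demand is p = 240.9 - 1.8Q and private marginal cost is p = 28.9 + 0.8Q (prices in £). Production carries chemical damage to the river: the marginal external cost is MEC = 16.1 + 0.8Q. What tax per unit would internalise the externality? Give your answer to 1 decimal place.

tax = £62.2 per unit

Social marginal cost = private MC + MEC = 45.0 + 1.6Q.
Set SMC = demand: 45.0 + 1.6Q = 240.9 - 1.8Q → Q* = 57.6176.
The Pigouvian tax equals MEC at Q*: 16.1 + 0.8×57.6176 = 62.1941.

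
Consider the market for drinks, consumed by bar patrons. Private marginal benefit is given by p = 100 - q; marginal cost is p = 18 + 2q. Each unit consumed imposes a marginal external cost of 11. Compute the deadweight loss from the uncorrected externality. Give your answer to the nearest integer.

DWL = 20

Market equilibrium (private): 18 + 2q = 100 - q → q_m = 27.3333.
Social marginal benefit = demand − MEC = 89 - q.
Set SMB = MC: 89 - q = 18 + 2q → q* = 23.6667.
Between q* and q_m the wedge MC − SMB runs linearly from 0 to MEC(q_m), so the loss is a triangle.
DWL = ½ × 3.6666 × 11.0000 = 20.1663.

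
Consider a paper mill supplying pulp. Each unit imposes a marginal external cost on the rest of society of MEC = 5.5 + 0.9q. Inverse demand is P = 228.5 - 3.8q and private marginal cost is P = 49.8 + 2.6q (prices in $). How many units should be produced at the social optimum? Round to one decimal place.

q* = 23.7

Social marginal cost = private MC + MEC = 55.3 + 3.5q.
Set SMC = demand: 55.3 + 3.5q = 228.5 - 3.8q → q* = 23.7260.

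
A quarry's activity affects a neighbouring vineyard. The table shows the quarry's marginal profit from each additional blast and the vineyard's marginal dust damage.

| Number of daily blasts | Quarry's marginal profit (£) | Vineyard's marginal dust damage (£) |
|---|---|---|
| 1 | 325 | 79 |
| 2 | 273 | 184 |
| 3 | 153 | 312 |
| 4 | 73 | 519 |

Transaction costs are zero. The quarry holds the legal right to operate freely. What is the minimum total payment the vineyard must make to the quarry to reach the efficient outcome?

£226

Left alone the quarry would choose level 4 (marginal profit stays positive).
Efficient level: k* = 2 (marginal profit ≥ marginal dust damage through 2).
The vineyard must at least cover the quarry's forgone profit from cutting 4→2: 153 + 73 = 226.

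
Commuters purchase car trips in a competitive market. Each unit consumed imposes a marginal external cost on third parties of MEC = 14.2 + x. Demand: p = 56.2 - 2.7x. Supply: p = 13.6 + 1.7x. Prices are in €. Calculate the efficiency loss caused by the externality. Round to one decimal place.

DWL = €52.8

Market equilibrium (private): 13.6 + 1.7x = 56.2 - 2.7x → x_m = 9.6818.
Social marginal benefit = demand − MEC = 42.0 - 3.7x.
Set SMB = MC: 42.0 - 3.7x = 13.6 + 1.7x → x* = 5.2593.
Height of the DWL triangle at x_m is MC(x_m) − SMB(x_m) = MEC(x_m) = 23.8818.
DWL = ½ × 4.4225 × 23.8818 = 52.8086.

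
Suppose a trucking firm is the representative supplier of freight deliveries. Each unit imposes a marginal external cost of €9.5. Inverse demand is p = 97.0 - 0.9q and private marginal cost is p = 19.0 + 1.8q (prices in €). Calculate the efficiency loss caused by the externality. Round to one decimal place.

DWL = €16.7

Market equilibrium (private): 19.0 + 1.8q = 97.0 - 0.9q → q_m = 28.8889.
Social marginal cost = private MC + MEC = 28.5 + 1.8q.
Set SMC = demand: 28.5 + 1.8q = 97.0 - 0.9q → q* = 25.3704.
Height of the DWL triangle at q_m is SMC(q_m) − demand(q_m) = MEC(q_m) = 9.5000.
DWL = ½ × 3.5185 × 9.5000 = 16.7129.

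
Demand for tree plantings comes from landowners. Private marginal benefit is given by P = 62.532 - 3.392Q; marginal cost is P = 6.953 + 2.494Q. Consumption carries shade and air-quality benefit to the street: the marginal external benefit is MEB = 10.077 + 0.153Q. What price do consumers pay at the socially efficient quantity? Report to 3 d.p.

P = 23.686

Social marginal benefit = demand + MEB = 72.609 - 3.239Q.
Set SMB = MC: 72.609 - 3.239Q = 6.953 + 2.494Q → Q* = 11.4523.
Consumer price on the demand curve at Q*: 62.532 − 3.392×11.4523 = 23.6858.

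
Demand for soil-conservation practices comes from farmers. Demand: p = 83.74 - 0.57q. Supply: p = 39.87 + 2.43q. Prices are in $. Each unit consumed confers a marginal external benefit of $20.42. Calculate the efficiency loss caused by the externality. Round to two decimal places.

Market equilibrium (private): 39.87 + 2.43q = 83.74 - 0.57q → q_m = 14.6233.
Social marginal benefit = demand + MEB = 104.16 - 0.57q.
Set SMB = MC: 104.16 - 0.57q = 39.87 + 2.43q → q* = 21.4300.
Between q* and q_m the wedge SMB − MC runs linearly from 0 to MEB(q_m), so the loss is a triangle.
DWL = ½ × 6.8067 × 20.4200 = 69.4964.

DWL = $69.50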